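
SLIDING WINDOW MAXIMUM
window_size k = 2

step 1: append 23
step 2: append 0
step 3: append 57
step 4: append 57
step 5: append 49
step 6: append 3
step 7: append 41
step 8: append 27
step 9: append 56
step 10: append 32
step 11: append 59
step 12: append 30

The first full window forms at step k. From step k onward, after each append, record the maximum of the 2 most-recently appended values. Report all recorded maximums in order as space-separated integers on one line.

step 1: append 23 -> window=[23] (not full yet)
step 2: append 0 -> window=[23, 0] -> max=23
step 3: append 57 -> window=[0, 57] -> max=57
step 4: append 57 -> window=[57, 57] -> max=57
step 5: append 49 -> window=[57, 49] -> max=57
step 6: append 3 -> window=[49, 3] -> max=49
step 7: append 41 -> window=[3, 41] -> max=41
step 8: append 27 -> window=[41, 27] -> max=41
step 9: append 56 -> window=[27, 56] -> max=56
step 10: append 32 -> window=[56, 32] -> max=56
step 11: append 59 -> window=[32, 59] -> max=59
step 12: append 30 -> window=[59, 30] -> max=59

Answer: 23 57 57 57 49 41 41 56 56 59 59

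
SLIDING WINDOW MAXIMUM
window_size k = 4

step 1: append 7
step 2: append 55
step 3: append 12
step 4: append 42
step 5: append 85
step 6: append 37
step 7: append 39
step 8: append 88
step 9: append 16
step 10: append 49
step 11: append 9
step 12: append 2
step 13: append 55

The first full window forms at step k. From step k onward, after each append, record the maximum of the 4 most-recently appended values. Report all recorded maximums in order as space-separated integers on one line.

step 1: append 7 -> window=[7] (not full yet)
step 2: append 55 -> window=[7, 55] (not full yet)
step 3: append 12 -> window=[7, 55, 12] (not full yet)
step 4: append 42 -> window=[7, 55, 12, 42] -> max=55
step 5: append 85 -> window=[55, 12, 42, 85] -> max=85
step 6: append 37 -> window=[12, 42, 85, 37] -> max=85
step 7: append 39 -> window=[42, 85, 37, 39] -> max=85
step 8: append 88 -> window=[85, 37, 39, 88] -> max=88
step 9: append 16 -> window=[37, 39, 88, 16] -> max=88
step 10: append 49 -> window=[39, 88, 16, 49] -> max=88
step 11: append 9 -> window=[88, 16, 49, 9] -> max=88
step 12: append 2 -> window=[16, 49, 9, 2] -> max=49
step 13: append 55 -> window=[49, 9, 2, 55] -> max=55

Answer: 55 85 85 85 88 88 88 88 49 55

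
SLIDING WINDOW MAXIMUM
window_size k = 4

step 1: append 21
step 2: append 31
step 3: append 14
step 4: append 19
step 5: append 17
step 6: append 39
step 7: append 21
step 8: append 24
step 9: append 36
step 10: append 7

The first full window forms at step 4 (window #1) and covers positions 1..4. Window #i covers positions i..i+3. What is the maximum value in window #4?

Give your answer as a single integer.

Answer: 39

Derivation:
step 1: append 21 -> window=[21] (not full yet)
step 2: append 31 -> window=[21, 31] (not full yet)
step 3: append 14 -> window=[21, 31, 14] (not full yet)
step 4: append 19 -> window=[21, 31, 14, 19] -> max=31
step 5: append 17 -> window=[31, 14, 19, 17] -> max=31
step 6: append 39 -> window=[14, 19, 17, 39] -> max=39
step 7: append 21 -> window=[19, 17, 39, 21] -> max=39
Window #4 max = 39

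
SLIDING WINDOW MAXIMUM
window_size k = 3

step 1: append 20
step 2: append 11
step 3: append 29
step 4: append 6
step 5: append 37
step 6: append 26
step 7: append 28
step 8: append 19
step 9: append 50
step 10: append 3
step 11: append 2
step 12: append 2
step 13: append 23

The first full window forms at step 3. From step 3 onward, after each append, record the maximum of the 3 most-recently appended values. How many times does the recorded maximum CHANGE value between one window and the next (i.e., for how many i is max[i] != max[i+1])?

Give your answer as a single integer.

step 1: append 20 -> window=[20] (not full yet)
step 2: append 11 -> window=[20, 11] (not full yet)
step 3: append 29 -> window=[20, 11, 29] -> max=29
step 4: append 6 -> window=[11, 29, 6] -> max=29
step 5: append 37 -> window=[29, 6, 37] -> max=37
step 6: append 26 -> window=[6, 37, 26] -> max=37
step 7: append 28 -> window=[37, 26, 28] -> max=37
step 8: append 19 -> window=[26, 28, 19] -> max=28
step 9: append 50 -> window=[28, 19, 50] -> max=50
step 10: append 3 -> window=[19, 50, 3] -> max=50
step 11: append 2 -> window=[50, 3, 2] -> max=50
step 12: append 2 -> window=[3, 2, 2] -> max=3
step 13: append 23 -> window=[2, 2, 23] -> max=23
Recorded maximums: 29 29 37 37 37 28 50 50 50 3 23
Changes between consecutive maximums: 5

Answer: 5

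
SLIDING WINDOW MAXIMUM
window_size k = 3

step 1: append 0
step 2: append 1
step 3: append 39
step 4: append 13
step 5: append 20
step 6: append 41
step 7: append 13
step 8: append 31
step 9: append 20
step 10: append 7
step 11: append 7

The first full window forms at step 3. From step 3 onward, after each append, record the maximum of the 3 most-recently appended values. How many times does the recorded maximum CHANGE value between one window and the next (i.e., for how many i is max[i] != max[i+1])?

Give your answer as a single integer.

step 1: append 0 -> window=[0] (not full yet)
step 2: append 1 -> window=[0, 1] (not full yet)
step 3: append 39 -> window=[0, 1, 39] -> max=39
step 4: append 13 -> window=[1, 39, 13] -> max=39
step 5: append 20 -> window=[39, 13, 20] -> max=39
step 6: append 41 -> window=[13, 20, 41] -> max=41
step 7: append 13 -> window=[20, 41, 13] -> max=41
step 8: append 31 -> window=[41, 13, 31] -> max=41
step 9: append 20 -> window=[13, 31, 20] -> max=31
step 10: append 7 -> window=[31, 20, 7] -> max=31
step 11: append 7 -> window=[20, 7, 7] -> max=20
Recorded maximums: 39 39 39 41 41 41 31 31 20
Changes between consecutive maximums: 3

Answer: 3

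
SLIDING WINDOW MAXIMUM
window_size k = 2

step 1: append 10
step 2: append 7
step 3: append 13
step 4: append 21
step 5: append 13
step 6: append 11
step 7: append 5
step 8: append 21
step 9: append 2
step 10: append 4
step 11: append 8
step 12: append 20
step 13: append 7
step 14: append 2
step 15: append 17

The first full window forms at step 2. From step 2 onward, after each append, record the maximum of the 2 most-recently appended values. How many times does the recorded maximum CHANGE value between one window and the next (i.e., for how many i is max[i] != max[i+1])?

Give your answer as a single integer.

step 1: append 10 -> window=[10] (not full yet)
step 2: append 7 -> window=[10, 7] -> max=10
step 3: append 13 -> window=[7, 13] -> max=13
step 4: append 21 -> window=[13, 21] -> max=21
step 5: append 13 -> window=[21, 13] -> max=21
step 6: append 11 -> window=[13, 11] -> max=13
step 7: append 5 -> window=[11, 5] -> max=11
step 8: append 21 -> window=[5, 21] -> max=21
step 9: append 2 -> window=[21, 2] -> max=21
step 10: append 4 -> window=[2, 4] -> max=4
step 11: append 8 -> window=[4, 8] -> max=8
step 12: append 20 -> window=[8, 20] -> max=20
step 13: append 7 -> window=[20, 7] -> max=20
step 14: append 2 -> window=[7, 2] -> max=7
step 15: append 17 -> window=[2, 17] -> max=17
Recorded maximums: 10 13 21 21 13 11 21 21 4 8 20 20 7 17
Changes between consecutive maximums: 10

Answer: 10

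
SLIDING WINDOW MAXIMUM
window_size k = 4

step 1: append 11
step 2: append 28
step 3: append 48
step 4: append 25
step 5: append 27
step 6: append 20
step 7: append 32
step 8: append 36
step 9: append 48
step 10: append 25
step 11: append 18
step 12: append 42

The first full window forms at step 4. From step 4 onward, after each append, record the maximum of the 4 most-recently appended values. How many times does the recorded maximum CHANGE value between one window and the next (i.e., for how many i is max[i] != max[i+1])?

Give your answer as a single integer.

step 1: append 11 -> window=[11] (not full yet)
step 2: append 28 -> window=[11, 28] (not full yet)
step 3: append 48 -> window=[11, 28, 48] (not full yet)
step 4: append 25 -> window=[11, 28, 48, 25] -> max=48
step 5: append 27 -> window=[28, 48, 25, 27] -> max=48
step 6: append 20 -> window=[48, 25, 27, 20] -> max=48
step 7: append 32 -> window=[25, 27, 20, 32] -> max=32
step 8: append 36 -> window=[27, 20, 32, 36] -> max=36
step 9: append 48 -> window=[20, 32, 36, 48] -> max=48
step 10: append 25 -> window=[32, 36, 48, 25] -> max=48
step 11: append 18 -> window=[36, 48, 25, 18] -> max=48
step 12: append 42 -> window=[48, 25, 18, 42] -> max=48
Recorded maximums: 48 48 48 32 36 48 48 48 48
Changes between consecutive maximums: 3

Answer: 3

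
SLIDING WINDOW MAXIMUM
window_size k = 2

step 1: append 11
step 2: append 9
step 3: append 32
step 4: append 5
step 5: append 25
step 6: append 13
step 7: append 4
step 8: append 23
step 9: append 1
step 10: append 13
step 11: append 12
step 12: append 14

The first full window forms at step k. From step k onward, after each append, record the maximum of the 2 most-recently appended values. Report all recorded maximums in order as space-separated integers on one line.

step 1: append 11 -> window=[11] (not full yet)
step 2: append 9 -> window=[11, 9] -> max=11
step 3: append 32 -> window=[9, 32] -> max=32
step 4: append 5 -> window=[32, 5] -> max=32
step 5: append 25 -> window=[5, 25] -> max=25
step 6: append 13 -> window=[25, 13] -> max=25
step 7: append 4 -> window=[13, 4] -> max=13
step 8: append 23 -> window=[4, 23] -> max=23
step 9: append 1 -> window=[23, 1] -> max=23
step 10: append 13 -> window=[1, 13] -> max=13
step 11: append 12 -> window=[13, 12] -> max=13
step 12: append 14 -> window=[12, 14] -> max=14

Answer: 11 32 32 25 25 13 23 23 13 13 14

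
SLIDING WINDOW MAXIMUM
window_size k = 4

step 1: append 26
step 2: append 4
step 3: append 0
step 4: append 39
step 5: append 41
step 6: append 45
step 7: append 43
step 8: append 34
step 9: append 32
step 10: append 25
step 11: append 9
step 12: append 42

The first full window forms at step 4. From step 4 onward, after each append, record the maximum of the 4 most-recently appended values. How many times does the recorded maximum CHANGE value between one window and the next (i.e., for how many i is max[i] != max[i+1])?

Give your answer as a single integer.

step 1: append 26 -> window=[26] (not full yet)
step 2: append 4 -> window=[26, 4] (not full yet)
step 3: append 0 -> window=[26, 4, 0] (not full yet)
step 4: append 39 -> window=[26, 4, 0, 39] -> max=39
step 5: append 41 -> window=[4, 0, 39, 41] -> max=41
step 6: append 45 -> window=[0, 39, 41, 45] -> max=45
step 7: append 43 -> window=[39, 41, 45, 43] -> max=45
step 8: append 34 -> window=[41, 45, 43, 34] -> max=45
step 9: append 32 -> window=[45, 43, 34, 32] -> max=45
step 10: append 25 -> window=[43, 34, 32, 25] -> max=43
step 11: append 9 -> window=[34, 32, 25, 9] -> max=34
step 12: append 42 -> window=[32, 25, 9, 42] -> max=42
Recorded maximums: 39 41 45 45 45 45 43 34 42
Changes between consecutive maximums: 5

Answer: 5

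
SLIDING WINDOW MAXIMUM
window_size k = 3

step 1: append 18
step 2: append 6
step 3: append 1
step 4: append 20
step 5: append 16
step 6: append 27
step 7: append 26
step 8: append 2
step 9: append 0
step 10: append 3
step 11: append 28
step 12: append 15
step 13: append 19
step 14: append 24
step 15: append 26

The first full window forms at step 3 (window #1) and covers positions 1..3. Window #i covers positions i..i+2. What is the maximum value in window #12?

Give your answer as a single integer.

step 1: append 18 -> window=[18] (not full yet)
step 2: append 6 -> window=[18, 6] (not full yet)
step 3: append 1 -> window=[18, 6, 1] -> max=18
step 4: append 20 -> window=[6, 1, 20] -> max=20
step 5: append 16 -> window=[1, 20, 16] -> max=20
step 6: append 27 -> window=[20, 16, 27] -> max=27
step 7: append 26 -> window=[16, 27, 26] -> max=27
step 8: append 2 -> window=[27, 26, 2] -> max=27
step 9: append 0 -> window=[26, 2, 0] -> max=26
step 10: append 3 -> window=[2, 0, 3] -> max=3
step 11: append 28 -> window=[0, 3, 28] -> max=28
step 12: append 15 -> window=[3, 28, 15] -> max=28
step 13: append 19 -> window=[28, 15, 19] -> max=28
step 14: append 24 -> window=[15, 19, 24] -> max=24
Window #12 max = 24

Answer: 24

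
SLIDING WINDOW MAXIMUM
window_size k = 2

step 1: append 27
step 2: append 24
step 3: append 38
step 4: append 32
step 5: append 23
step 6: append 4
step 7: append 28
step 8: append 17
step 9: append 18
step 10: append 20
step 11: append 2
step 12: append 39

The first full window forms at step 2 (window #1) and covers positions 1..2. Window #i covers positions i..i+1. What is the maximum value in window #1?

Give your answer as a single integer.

step 1: append 27 -> window=[27] (not full yet)
step 2: append 24 -> window=[27, 24] -> max=27
Window #1 max = 27

Answer: 27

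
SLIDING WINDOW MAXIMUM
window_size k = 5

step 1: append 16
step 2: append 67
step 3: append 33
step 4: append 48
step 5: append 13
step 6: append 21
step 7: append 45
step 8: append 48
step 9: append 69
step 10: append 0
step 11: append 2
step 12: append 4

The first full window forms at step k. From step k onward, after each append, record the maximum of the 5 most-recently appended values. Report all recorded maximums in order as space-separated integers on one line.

Answer: 67 67 48 48 69 69 69 69

Derivation:
step 1: append 16 -> window=[16] (not full yet)
step 2: append 67 -> window=[16, 67] (not full yet)
step 3: append 33 -> window=[16, 67, 33] (not full yet)
step 4: append 48 -> window=[16, 67, 33, 48] (not full yet)
step 5: append 13 -> window=[16, 67, 33, 48, 13] -> max=67
step 6: append 21 -> window=[67, 33, 48, 13, 21] -> max=67
step 7: append 45 -> window=[33, 48, 13, 21, 45] -> max=48
step 8: append 48 -> window=[48, 13, 21, 45, 48] -> max=48
step 9: append 69 -> window=[13, 21, 45, 48, 69] -> max=69
step 10: append 0 -> window=[21, 45, 48, 69, 0] -> max=69
step 11: append 2 -> window=[45, 48, 69, 0, 2] -> max=69
step 12: append 4 -> window=[48, 69, 0, 2, 4] -> max=69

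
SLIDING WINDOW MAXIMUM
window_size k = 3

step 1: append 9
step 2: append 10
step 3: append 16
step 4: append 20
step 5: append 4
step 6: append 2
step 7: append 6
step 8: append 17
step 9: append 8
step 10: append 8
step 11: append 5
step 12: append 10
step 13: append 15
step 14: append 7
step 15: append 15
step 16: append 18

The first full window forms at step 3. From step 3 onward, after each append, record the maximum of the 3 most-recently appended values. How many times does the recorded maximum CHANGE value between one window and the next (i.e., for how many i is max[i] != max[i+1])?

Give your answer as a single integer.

Answer: 7

Derivation:
step 1: append 9 -> window=[9] (not full yet)
step 2: append 10 -> window=[9, 10] (not full yet)
step 3: append 16 -> window=[9, 10, 16] -> max=16
step 4: append 20 -> window=[10, 16, 20] -> max=20
step 5: append 4 -> window=[16, 20, 4] -> max=20
step 6: append 2 -> window=[20, 4, 2] -> max=20
step 7: append 6 -> window=[4, 2, 6] -> max=6
step 8: append 17 -> window=[2, 6, 17] -> max=17
step 9: append 8 -> window=[6, 17, 8] -> max=17
step 10: append 8 -> window=[17, 8, 8] -> max=17
step 11: append 5 -> window=[8, 8, 5] -> max=8
step 12: append 10 -> window=[8, 5, 10] -> max=10
step 13: append 15 -> window=[5, 10, 15] -> max=15
step 14: append 7 -> window=[10, 15, 7] -> max=15
step 15: append 15 -> window=[15, 7, 15] -> max=15
step 16: append 18 -> window=[7, 15, 18] -> max=18
Recorded maximums: 16 20 20 20 6 17 17 17 8 10 15 15 15 18
Changes between consecutive maximums: 7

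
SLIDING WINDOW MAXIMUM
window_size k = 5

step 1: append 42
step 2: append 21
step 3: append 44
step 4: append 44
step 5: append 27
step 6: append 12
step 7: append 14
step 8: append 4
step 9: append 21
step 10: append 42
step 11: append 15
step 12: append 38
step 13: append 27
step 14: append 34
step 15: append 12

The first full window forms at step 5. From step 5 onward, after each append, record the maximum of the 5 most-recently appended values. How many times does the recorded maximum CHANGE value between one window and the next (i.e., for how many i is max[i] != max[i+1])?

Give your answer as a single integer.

Answer: 3

Derivation:
step 1: append 42 -> window=[42] (not full yet)
step 2: append 21 -> window=[42, 21] (not full yet)
step 3: append 44 -> window=[42, 21, 44] (not full yet)
step 4: append 44 -> window=[42, 21, 44, 44] (not full yet)
step 5: append 27 -> window=[42, 21, 44, 44, 27] -> max=44
step 6: append 12 -> window=[21, 44, 44, 27, 12] -> max=44
step 7: append 14 -> window=[44, 44, 27, 12, 14] -> max=44
step 8: append 4 -> window=[44, 27, 12, 14, 4] -> max=44
step 9: append 21 -> window=[27, 12, 14, 4, 21] -> max=27
step 10: append 42 -> window=[12, 14, 4, 21, 42] -> max=42
step 11: append 15 -> window=[14, 4, 21, 42, 15] -> max=42
step 12: append 38 -> window=[4, 21, 42, 15, 38] -> max=42
step 13: append 27 -> window=[21, 42, 15, 38, 27] -> max=42
step 14: append 34 -> window=[42, 15, 38, 27, 34] -> max=42
step 15: append 12 -> window=[15, 38, 27, 34, 12] -> max=38
Recorded maximums: 44 44 44 44 27 42 42 42 42 42 38
Changes between consecutive maximums: 3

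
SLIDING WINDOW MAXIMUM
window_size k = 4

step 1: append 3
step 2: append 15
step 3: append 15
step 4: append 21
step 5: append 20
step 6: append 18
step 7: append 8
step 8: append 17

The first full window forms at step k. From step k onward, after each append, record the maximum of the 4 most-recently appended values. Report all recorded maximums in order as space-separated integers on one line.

Answer: 21 21 21 21 20

Derivation:
step 1: append 3 -> window=[3] (not full yet)
step 2: append 15 -> window=[3, 15] (not full yet)
step 3: append 15 -> window=[3, 15, 15] (not full yet)
step 4: append 21 -> window=[3, 15, 15, 21] -> max=21
step 5: append 20 -> window=[15, 15, 21, 20] -> max=21
step 6: append 18 -> window=[15, 21, 20, 18] -> max=21
step 7: append 8 -> window=[21, 20, 18, 8] -> max=21
step 8: append 17 -> window=[20, 18, 8, 17] -> max=20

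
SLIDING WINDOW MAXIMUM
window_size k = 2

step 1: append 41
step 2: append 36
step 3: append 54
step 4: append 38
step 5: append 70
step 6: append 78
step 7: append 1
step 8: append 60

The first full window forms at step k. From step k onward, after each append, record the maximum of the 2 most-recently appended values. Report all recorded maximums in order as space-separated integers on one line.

step 1: append 41 -> window=[41] (not full yet)
step 2: append 36 -> window=[41, 36] -> max=41
step 3: append 54 -> window=[36, 54] -> max=54
step 4: append 38 -> window=[54, 38] -> max=54
step 5: append 70 -> window=[38, 70] -> max=70
step 6: append 78 -> window=[70, 78] -> max=78
step 7: append 1 -> window=[78, 1] -> max=78
step 8: append 60 -> window=[1, 60] -> max=60

Answer: 41 54 54 70 78 78 60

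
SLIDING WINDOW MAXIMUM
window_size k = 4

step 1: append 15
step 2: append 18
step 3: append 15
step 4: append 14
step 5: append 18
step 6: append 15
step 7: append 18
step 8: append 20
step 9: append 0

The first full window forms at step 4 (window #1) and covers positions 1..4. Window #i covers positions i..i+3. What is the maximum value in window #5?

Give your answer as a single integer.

step 1: append 15 -> window=[15] (not full yet)
step 2: append 18 -> window=[15, 18] (not full yet)
step 3: append 15 -> window=[15, 18, 15] (not full yet)
step 4: append 14 -> window=[15, 18, 15, 14] -> max=18
step 5: append 18 -> window=[18, 15, 14, 18] -> max=18
step 6: append 15 -> window=[15, 14, 18, 15] -> max=18
step 7: append 18 -> window=[14, 18, 15, 18] -> max=18
step 8: append 20 -> window=[18, 15, 18, 20] -> max=20
Window #5 max = 20

Answer: 20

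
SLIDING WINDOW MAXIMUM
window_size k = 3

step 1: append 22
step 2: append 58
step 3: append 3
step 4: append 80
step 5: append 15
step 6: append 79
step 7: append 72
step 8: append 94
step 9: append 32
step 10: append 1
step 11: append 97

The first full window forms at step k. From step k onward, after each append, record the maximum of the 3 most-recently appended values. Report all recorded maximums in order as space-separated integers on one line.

step 1: append 22 -> window=[22] (not full yet)
step 2: append 58 -> window=[22, 58] (not full yet)
step 3: append 3 -> window=[22, 58, 3] -> max=58
step 4: append 80 -> window=[58, 3, 80] -> max=80
step 5: append 15 -> window=[3, 80, 15] -> max=80
step 6: append 79 -> window=[80, 15, 79] -> max=80
step 7: append 72 -> window=[15, 79, 72] -> max=79
step 8: append 94 -> window=[79, 72, 94] -> max=94
step 9: append 32 -> window=[72, 94, 32] -> max=94
step 10: append 1 -> window=[94, 32, 1] -> max=94
step 11: append 97 -> window=[32, 1, 97] -> max=97

Answer: 58 80 80 80 79 94 94 94 97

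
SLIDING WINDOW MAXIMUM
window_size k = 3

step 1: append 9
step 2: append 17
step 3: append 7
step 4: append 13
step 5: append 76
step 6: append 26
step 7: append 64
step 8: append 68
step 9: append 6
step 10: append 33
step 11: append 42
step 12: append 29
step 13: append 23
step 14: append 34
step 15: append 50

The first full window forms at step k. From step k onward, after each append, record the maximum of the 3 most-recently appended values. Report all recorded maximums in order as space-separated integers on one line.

step 1: append 9 -> window=[9] (not full yet)
step 2: append 17 -> window=[9, 17] (not full yet)
step 3: append 7 -> window=[9, 17, 7] -> max=17
step 4: append 13 -> window=[17, 7, 13] -> max=17
step 5: append 76 -> window=[7, 13, 76] -> max=76
step 6: append 26 -> window=[13, 76, 26] -> max=76
step 7: append 64 -> window=[76, 26, 64] -> max=76
step 8: append 68 -> window=[26, 64, 68] -> max=68
step 9: append 6 -> window=[64, 68, 6] -> max=68
step 10: append 33 -> window=[68, 6, 33] -> max=68
step 11: append 42 -> window=[6, 33, 42] -> max=42
step 12: append 29 -> window=[33, 42, 29] -> max=42
step 13: append 23 -> window=[42, 29, 23] -> max=42
step 14: append 34 -> window=[29, 23, 34] -> max=34
step 15: append 50 -> window=[23, 34, 50] -> max=50

Answer: 17 17 76 76 76 68 68 68 42 42 42 34 50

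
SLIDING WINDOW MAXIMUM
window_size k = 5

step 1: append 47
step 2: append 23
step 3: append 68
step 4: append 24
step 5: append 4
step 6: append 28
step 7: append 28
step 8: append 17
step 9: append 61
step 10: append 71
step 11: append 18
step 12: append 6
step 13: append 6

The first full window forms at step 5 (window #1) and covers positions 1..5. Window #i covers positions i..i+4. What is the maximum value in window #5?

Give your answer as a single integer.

step 1: append 47 -> window=[47] (not full yet)
step 2: append 23 -> window=[47, 23] (not full yet)
step 3: append 68 -> window=[47, 23, 68] (not full yet)
step 4: append 24 -> window=[47, 23, 68, 24] (not full yet)
step 5: append 4 -> window=[47, 23, 68, 24, 4] -> max=68
step 6: append 28 -> window=[23, 68, 24, 4, 28] -> max=68
step 7: append 28 -> window=[68, 24, 4, 28, 28] -> max=68
step 8: append 17 -> window=[24, 4, 28, 28, 17] -> max=28
step 9: append 61 -> window=[4, 28, 28, 17, 61] -> max=61
Window #5 max = 61

Answer: 61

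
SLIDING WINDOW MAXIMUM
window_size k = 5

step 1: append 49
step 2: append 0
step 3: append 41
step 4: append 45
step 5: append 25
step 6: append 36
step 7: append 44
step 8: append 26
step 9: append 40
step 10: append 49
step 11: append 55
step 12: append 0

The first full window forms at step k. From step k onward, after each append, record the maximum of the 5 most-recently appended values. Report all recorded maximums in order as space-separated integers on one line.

step 1: append 49 -> window=[49] (not full yet)
step 2: append 0 -> window=[49, 0] (not full yet)
step 3: append 41 -> window=[49, 0, 41] (not full yet)
step 4: append 45 -> window=[49, 0, 41, 45] (not full yet)
step 5: append 25 -> window=[49, 0, 41, 45, 25] -> max=49
step 6: append 36 -> window=[0, 41, 45, 25, 36] -> max=45
step 7: append 44 -> window=[41, 45, 25, 36, 44] -> max=45
step 8: append 26 -> window=[45, 25, 36, 44, 26] -> max=45
step 9: append 40 -> window=[25, 36, 44, 26, 40] -> max=44
step 10: append 49 -> window=[36, 44, 26, 40, 49] -> max=49
step 11: append 55 -> window=[44, 26, 40, 49, 55] -> max=55
step 12: append 0 -> window=[26, 40, 49, 55, 0] -> max=55

Answer: 49 45 45 45 44 49 55 55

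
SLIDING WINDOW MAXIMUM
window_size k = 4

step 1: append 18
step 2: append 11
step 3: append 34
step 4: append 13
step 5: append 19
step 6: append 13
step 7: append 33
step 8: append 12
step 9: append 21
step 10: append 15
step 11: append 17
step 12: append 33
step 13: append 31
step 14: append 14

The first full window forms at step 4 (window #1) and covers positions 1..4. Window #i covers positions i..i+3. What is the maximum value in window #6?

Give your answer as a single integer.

Answer: 33

Derivation:
step 1: append 18 -> window=[18] (not full yet)
step 2: append 11 -> window=[18, 11] (not full yet)
step 3: append 34 -> window=[18, 11, 34] (not full yet)
step 4: append 13 -> window=[18, 11, 34, 13] -> max=34
step 5: append 19 -> window=[11, 34, 13, 19] -> max=34
step 6: append 13 -> window=[34, 13, 19, 13] -> max=34
step 7: append 33 -> window=[13, 19, 13, 33] -> max=33
step 8: append 12 -> window=[19, 13, 33, 12] -> max=33
step 9: append 21 -> window=[13, 33, 12, 21] -> max=33
Window #6 max = 33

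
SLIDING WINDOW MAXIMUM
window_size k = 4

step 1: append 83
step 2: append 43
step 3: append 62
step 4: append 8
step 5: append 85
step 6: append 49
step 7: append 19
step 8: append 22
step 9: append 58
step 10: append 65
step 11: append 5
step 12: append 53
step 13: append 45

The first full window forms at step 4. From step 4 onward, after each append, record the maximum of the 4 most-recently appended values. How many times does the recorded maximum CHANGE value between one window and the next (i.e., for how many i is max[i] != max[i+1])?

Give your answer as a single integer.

Answer: 3

Derivation:
step 1: append 83 -> window=[83] (not full yet)
step 2: append 43 -> window=[83, 43] (not full yet)
step 3: append 62 -> window=[83, 43, 62] (not full yet)
step 4: append 8 -> window=[83, 43, 62, 8] -> max=83
step 5: append 85 -> window=[43, 62, 8, 85] -> max=85
step 6: append 49 -> window=[62, 8, 85, 49] -> max=85
step 7: append 19 -> window=[8, 85, 49, 19] -> max=85
step 8: append 22 -> window=[85, 49, 19, 22] -> max=85
step 9: append 58 -> window=[49, 19, 22, 58] -> max=58
step 10: append 65 -> window=[19, 22, 58, 65] -> max=65
step 11: append 5 -> window=[22, 58, 65, 5] -> max=65
step 12: append 53 -> window=[58, 65, 5, 53] -> max=65
step 13: append 45 -> window=[65, 5, 53, 45] -> max=65
Recorded maximums: 83 85 85 85 85 58 65 65 65 65
Changes between consecutive maximums: 3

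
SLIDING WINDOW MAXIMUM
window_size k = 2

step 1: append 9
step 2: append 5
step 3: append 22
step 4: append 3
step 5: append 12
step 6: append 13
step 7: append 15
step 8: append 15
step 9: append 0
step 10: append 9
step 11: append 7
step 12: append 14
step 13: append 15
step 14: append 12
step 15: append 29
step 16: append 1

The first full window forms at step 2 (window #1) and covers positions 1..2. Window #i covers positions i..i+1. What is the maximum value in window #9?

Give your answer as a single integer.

Answer: 9

Derivation:
step 1: append 9 -> window=[9] (not full yet)
step 2: append 5 -> window=[9, 5] -> max=9
step 3: append 22 -> window=[5, 22] -> max=22
step 4: append 3 -> window=[22, 3] -> max=22
step 5: append 12 -> window=[3, 12] -> max=12
step 6: append 13 -> window=[12, 13] -> max=13
step 7: append 15 -> window=[13, 15] -> max=15
step 8: append 15 -> window=[15, 15] -> max=15
step 9: append 0 -> window=[15, 0] -> max=15
step 10: append 9 -> window=[0, 9] -> max=9
Window #9 max = 9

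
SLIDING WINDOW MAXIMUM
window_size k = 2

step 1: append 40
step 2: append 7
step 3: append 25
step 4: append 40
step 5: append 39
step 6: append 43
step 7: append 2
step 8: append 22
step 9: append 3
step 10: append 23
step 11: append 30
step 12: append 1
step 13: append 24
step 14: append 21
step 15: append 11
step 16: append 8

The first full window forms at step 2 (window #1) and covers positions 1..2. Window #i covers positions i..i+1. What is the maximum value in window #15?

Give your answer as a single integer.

Answer: 11

Derivation:
step 1: append 40 -> window=[40] (not full yet)
step 2: append 7 -> window=[40, 7] -> max=40
step 3: append 25 -> window=[7, 25] -> max=25
step 4: append 40 -> window=[25, 40] -> max=40
step 5: append 39 -> window=[40, 39] -> max=40
step 6: append 43 -> window=[39, 43] -> max=43
step 7: append 2 -> window=[43, 2] -> max=43
step 8: append 22 -> window=[2, 22] -> max=22
step 9: append 3 -> window=[22, 3] -> max=22
step 10: append 23 -> window=[3, 23] -> max=23
step 11: append 30 -> window=[23, 30] -> max=30
step 12: append 1 -> window=[30, 1] -> max=30
step 13: append 24 -> window=[1, 24] -> max=24
step 14: append 21 -> window=[24, 21] -> max=24
step 15: append 11 -> window=[21, 11] -> max=21
step 16: append 8 -> window=[11, 8] -> max=11
Window #15 max = 11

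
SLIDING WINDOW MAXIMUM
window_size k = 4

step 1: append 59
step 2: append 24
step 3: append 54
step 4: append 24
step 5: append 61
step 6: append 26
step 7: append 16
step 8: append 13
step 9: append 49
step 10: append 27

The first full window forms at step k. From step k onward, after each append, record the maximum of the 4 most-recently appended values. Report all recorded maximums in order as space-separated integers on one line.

Answer: 59 61 61 61 61 49 49

Derivation:
step 1: append 59 -> window=[59] (not full yet)
step 2: append 24 -> window=[59, 24] (not full yet)
step 3: append 54 -> window=[59, 24, 54] (not full yet)
step 4: append 24 -> window=[59, 24, 54, 24] -> max=59
step 5: append 61 -> window=[24, 54, 24, 61] -> max=61
step 6: append 26 -> window=[54, 24, 61, 26] -> max=61
step 7: append 16 -> window=[24, 61, 26, 16] -> max=61
step 8: append 13 -> window=[61, 26, 16, 13] -> max=61
step 9: append 49 -> window=[26, 16, 13, 49] -> max=49
step 10: append 27 -> window=[16, 13, 49, 27] -> max=49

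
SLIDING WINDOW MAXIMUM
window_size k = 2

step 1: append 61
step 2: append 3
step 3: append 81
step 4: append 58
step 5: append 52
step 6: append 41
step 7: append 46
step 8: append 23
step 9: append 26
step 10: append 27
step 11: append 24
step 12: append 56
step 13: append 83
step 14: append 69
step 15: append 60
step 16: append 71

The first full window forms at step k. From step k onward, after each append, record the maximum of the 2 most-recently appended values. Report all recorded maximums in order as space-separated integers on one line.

Answer: 61 81 81 58 52 46 46 26 27 27 56 83 83 69 71

Derivation:
step 1: append 61 -> window=[61] (not full yet)
step 2: append 3 -> window=[61, 3] -> max=61
step 3: append 81 -> window=[3, 81] -> max=81
step 4: append 58 -> window=[81, 58] -> max=81
step 5: append 52 -> window=[58, 52] -> max=58
step 6: append 41 -> window=[52, 41] -> max=52
step 7: append 46 -> window=[41, 46] -> max=46
step 8: append 23 -> window=[46, 23] -> max=46
step 9: append 26 -> window=[23, 26] -> max=26
step 10: append 27 -> window=[26, 27] -> max=27
step 11: append 24 -> window=[27, 24] -> max=27
step 12: append 56 -> window=[24, 56] -> max=56
step 13: append 83 -> window=[56, 83] -> max=83
step 14: append 69 -> window=[83, 69] -> max=83
step 15: append 60 -> window=[69, 60] -> max=69
step 16: append 71 -> window=[60, 71] -> max=71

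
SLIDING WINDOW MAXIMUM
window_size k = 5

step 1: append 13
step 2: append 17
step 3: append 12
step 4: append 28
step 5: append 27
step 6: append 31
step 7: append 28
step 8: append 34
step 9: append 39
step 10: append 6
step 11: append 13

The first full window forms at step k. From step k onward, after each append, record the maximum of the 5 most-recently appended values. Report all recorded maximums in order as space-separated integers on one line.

step 1: append 13 -> window=[13] (not full yet)
step 2: append 17 -> window=[13, 17] (not full yet)
step 3: append 12 -> window=[13, 17, 12] (not full yet)
step 4: append 28 -> window=[13, 17, 12, 28] (not full yet)
step 5: append 27 -> window=[13, 17, 12, 28, 27] -> max=28
step 6: append 31 -> window=[17, 12, 28, 27, 31] -> max=31
step 7: append 28 -> window=[12, 28, 27, 31, 28] -> max=31
step 8: append 34 -> window=[28, 27, 31, 28, 34] -> max=34
step 9: append 39 -> window=[27, 31, 28, 34, 39] -> max=39
step 10: append 6 -> window=[31, 28, 34, 39, 6] -> max=39
step 11: append 13 -> window=[28, 34, 39, 6, 13] -> max=39

Answer: 28 31 31 34 39 39 39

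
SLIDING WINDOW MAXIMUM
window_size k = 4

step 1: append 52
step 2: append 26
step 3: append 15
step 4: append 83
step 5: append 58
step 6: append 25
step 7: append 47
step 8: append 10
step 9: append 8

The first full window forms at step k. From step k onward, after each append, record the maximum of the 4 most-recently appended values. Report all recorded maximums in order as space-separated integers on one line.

step 1: append 52 -> window=[52] (not full yet)
step 2: append 26 -> window=[52, 26] (not full yet)
step 3: append 15 -> window=[52, 26, 15] (not full yet)
step 4: append 83 -> window=[52, 26, 15, 83] -> max=83
step 5: append 58 -> window=[26, 15, 83, 58] -> max=83
step 6: append 25 -> window=[15, 83, 58, 25] -> max=83
step 7: append 47 -> window=[83, 58, 25, 47] -> max=83
step 8: append 10 -> window=[58, 25, 47, 10] -> max=58
step 9: append 8 -> window=[25, 47, 10, 8] -> max=47

Answer: 83 83 83 83 58 47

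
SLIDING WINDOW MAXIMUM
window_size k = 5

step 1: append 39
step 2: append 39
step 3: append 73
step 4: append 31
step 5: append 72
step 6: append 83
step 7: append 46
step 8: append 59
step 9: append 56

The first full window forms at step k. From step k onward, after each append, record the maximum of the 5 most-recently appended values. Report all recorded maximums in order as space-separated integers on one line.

step 1: append 39 -> window=[39] (not full yet)
step 2: append 39 -> window=[39, 39] (not full yet)
step 3: append 73 -> window=[39, 39, 73] (not full yet)
step 4: append 31 -> window=[39, 39, 73, 31] (not full yet)
step 5: append 72 -> window=[39, 39, 73, 31, 72] -> max=73
step 6: append 83 -> window=[39, 73, 31, 72, 83] -> max=83
step 7: append 46 -> window=[73, 31, 72, 83, 46] -> max=83
step 8: append 59 -> window=[31, 72, 83, 46, 59] -> max=83
step 9: append 56 -> window=[72, 83, 46, 59, 56] -> max=83

Answer: 73 83 83 83 83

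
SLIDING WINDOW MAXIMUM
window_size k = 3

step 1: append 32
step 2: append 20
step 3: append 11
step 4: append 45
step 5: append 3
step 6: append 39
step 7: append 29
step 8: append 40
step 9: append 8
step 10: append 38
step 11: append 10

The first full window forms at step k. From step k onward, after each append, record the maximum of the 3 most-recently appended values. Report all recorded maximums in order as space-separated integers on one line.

Answer: 32 45 45 45 39 40 40 40 38

Derivation:
step 1: append 32 -> window=[32] (not full yet)
step 2: append 20 -> window=[32, 20] (not full yet)
step 3: append 11 -> window=[32, 20, 11] -> max=32
step 4: append 45 -> window=[20, 11, 45] -> max=45
step 5: append 3 -> window=[11, 45, 3] -> max=45
step 6: append 39 -> window=[45, 3, 39] -> max=45
step 7: append 29 -> window=[3, 39, 29] -> max=39
step 8: append 40 -> window=[39, 29, 40] -> max=40
step 9: append 8 -> window=[29, 40, 8] -> max=40
step 10: append 38 -> window=[40, 8, 38] -> max=40
step 11: append 10 -> window=[8, 38, 10] -> max=38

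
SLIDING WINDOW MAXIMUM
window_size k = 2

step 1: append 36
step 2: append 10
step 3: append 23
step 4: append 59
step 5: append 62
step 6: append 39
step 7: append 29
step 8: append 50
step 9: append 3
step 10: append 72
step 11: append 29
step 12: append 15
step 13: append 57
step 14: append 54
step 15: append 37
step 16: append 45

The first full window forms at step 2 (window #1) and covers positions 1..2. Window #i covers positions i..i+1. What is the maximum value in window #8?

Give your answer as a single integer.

Answer: 50

Derivation:
step 1: append 36 -> window=[36] (not full yet)
step 2: append 10 -> window=[36, 10] -> max=36
step 3: append 23 -> window=[10, 23] -> max=23
step 4: append 59 -> window=[23, 59] -> max=59
step 5: append 62 -> window=[59, 62] -> max=62
step 6: append 39 -> window=[62, 39] -> max=62
step 7: append 29 -> window=[39, 29] -> max=39
step 8: append 50 -> window=[29, 50] -> max=50
step 9: append 3 -> window=[50, 3] -> max=50
Window #8 max = 50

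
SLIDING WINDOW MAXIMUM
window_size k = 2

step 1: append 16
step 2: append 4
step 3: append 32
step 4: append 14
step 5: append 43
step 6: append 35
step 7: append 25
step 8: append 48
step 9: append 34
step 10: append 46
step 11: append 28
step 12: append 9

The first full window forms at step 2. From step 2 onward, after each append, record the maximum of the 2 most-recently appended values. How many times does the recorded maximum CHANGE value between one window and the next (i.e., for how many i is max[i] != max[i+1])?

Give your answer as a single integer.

Answer: 6

Derivation:
step 1: append 16 -> window=[16] (not full yet)
step 2: append 4 -> window=[16, 4] -> max=16
step 3: append 32 -> window=[4, 32] -> max=32
step 4: append 14 -> window=[32, 14] -> max=32
step 5: append 43 -> window=[14, 43] -> max=43
step 6: append 35 -> window=[43, 35] -> max=43
step 7: append 25 -> window=[35, 25] -> max=35
step 8: append 48 -> window=[25, 48] -> max=48
step 9: append 34 -> window=[48, 34] -> max=48
step 10: append 46 -> window=[34, 46] -> max=46
step 11: append 28 -> window=[46, 28] -> max=46
step 12: append 9 -> window=[28, 9] -> max=28
Recorded maximums: 16 32 32 43 43 35 48 48 46 46 28
Changes between consecutive maximums: 6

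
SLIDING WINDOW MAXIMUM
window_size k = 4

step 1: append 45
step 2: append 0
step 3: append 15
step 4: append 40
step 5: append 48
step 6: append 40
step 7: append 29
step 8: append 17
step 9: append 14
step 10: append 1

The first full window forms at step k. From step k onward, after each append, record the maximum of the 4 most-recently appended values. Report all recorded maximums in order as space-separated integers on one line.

Answer: 45 48 48 48 48 40 29

Derivation:
step 1: append 45 -> window=[45] (not full yet)
step 2: append 0 -> window=[45, 0] (not full yet)
step 3: append 15 -> window=[45, 0, 15] (not full yet)
step 4: append 40 -> window=[45, 0, 15, 40] -> max=45
step 5: append 48 -> window=[0, 15, 40, 48] -> max=48
step 6: append 40 -> window=[15, 40, 48, 40] -> max=48
step 7: append 29 -> window=[40, 48, 40, 29] -> max=48
step 8: append 17 -> window=[48, 40, 29, 17] -> max=48
step 9: append 14 -> window=[40, 29, 17, 14] -> max=40
step 10: append 1 -> window=[29, 17, 14, 1] -> max=29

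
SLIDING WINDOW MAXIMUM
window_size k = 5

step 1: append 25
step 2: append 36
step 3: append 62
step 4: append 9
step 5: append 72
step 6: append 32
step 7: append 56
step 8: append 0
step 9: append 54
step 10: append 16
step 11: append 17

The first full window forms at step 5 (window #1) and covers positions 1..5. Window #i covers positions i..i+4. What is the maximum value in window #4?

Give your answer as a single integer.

Answer: 72

Derivation:
step 1: append 25 -> window=[25] (not full yet)
step 2: append 36 -> window=[25, 36] (not full yet)
step 3: append 62 -> window=[25, 36, 62] (not full yet)
step 4: append 9 -> window=[25, 36, 62, 9] (not full yet)
step 5: append 72 -> window=[25, 36, 62, 9, 72] -> max=72
step 6: append 32 -> window=[36, 62, 9, 72, 32] -> max=72
step 7: append 56 -> window=[62, 9, 72, 32, 56] -> max=72
step 8: append 0 -> window=[9, 72, 32, 56, 0] -> max=72
Window #4 max = 72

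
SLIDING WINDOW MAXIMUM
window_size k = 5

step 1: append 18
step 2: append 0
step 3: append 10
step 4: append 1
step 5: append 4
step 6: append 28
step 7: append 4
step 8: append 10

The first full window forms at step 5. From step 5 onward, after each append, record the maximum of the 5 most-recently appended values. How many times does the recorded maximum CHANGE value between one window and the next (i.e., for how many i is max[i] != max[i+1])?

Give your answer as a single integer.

Answer: 1

Derivation:
step 1: append 18 -> window=[18] (not full yet)
step 2: append 0 -> window=[18, 0] (not full yet)
step 3: append 10 -> window=[18, 0, 10] (not full yet)
step 4: append 1 -> window=[18, 0, 10, 1] (not full yet)
step 5: append 4 -> window=[18, 0, 10, 1, 4] -> max=18
step 6: append 28 -> window=[0, 10, 1, 4, 28] -> max=28
step 7: append 4 -> window=[10, 1, 4, 28, 4] -> max=28
step 8: append 10 -> window=[1, 4, 28, 4, 10] -> max=28
Recorded maximums: 18 28 28 28
Changes between consecutive maximums: 1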